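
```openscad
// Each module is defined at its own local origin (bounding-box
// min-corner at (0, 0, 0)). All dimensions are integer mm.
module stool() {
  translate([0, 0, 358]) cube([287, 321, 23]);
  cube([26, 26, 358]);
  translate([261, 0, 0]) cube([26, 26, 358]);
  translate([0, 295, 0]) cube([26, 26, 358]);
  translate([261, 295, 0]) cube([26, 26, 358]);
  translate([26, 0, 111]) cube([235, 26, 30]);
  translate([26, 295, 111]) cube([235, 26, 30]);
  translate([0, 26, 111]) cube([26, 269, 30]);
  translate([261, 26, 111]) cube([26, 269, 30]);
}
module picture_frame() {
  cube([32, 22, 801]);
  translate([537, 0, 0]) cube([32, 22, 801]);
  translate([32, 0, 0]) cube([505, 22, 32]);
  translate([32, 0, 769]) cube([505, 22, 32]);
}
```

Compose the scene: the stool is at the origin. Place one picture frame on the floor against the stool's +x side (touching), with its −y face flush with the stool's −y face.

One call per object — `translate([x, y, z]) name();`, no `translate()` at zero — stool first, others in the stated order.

stool();
translate([287, 0, 0]) picture_frame();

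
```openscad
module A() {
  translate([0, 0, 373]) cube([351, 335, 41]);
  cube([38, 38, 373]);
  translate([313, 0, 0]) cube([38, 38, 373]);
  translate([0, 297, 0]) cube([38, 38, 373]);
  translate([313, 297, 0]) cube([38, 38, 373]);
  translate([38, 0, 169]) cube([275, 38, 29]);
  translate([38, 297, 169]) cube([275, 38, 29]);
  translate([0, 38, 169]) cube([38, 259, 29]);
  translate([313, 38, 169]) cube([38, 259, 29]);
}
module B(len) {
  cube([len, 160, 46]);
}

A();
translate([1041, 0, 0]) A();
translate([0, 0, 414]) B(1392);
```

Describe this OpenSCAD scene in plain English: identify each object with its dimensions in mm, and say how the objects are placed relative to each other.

A is a four-legged stool. The seat is 351×335 mm, 41 mm thick, top at z = 414 mm. It stands on four square legs, each 38×38 mm in cross-section, from z = 0 to the seat underside, each flush with a corner of the seat. Four stretchers, 38 mm wide and 29 mm tall, connect adjacent legs with their undersides at z = 169 mm, each running between the inner faces of the legs it joins and aligned with the legs' outer faces on the other axis.

B is a rectangular beam 1392 mm long (x), 160 mm deep (y), 46 mm thick (z).

The beam spans the tops of two stools placed 690 mm apart, resting at z = 414 mm.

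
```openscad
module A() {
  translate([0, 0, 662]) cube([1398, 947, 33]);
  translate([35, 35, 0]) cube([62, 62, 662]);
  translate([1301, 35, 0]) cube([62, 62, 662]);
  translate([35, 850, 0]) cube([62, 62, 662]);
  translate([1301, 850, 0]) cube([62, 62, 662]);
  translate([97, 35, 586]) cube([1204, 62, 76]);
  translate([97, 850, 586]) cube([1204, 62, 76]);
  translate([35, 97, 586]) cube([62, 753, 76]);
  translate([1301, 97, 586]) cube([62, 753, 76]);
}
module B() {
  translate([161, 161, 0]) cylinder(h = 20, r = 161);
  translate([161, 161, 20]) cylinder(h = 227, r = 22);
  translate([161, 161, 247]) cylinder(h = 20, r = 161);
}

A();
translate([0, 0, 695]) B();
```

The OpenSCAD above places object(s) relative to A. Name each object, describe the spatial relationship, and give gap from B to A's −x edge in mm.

The spool's min-x is at 0; the table's min-x is 0; gap = 0 mm.

A is a table. B is a spool. The spool is on top of the table. The gap from the spool to the table's −x edge is 0 mm.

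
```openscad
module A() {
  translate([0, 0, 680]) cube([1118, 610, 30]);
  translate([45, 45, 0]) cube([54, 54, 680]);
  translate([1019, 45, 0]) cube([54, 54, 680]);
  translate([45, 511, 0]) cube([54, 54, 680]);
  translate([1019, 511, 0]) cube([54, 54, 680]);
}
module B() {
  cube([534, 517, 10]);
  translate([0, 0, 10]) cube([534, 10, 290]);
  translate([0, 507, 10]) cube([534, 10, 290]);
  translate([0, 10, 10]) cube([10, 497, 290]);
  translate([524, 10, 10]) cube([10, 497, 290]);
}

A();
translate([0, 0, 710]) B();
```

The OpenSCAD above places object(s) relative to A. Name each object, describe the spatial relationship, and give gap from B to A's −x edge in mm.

The open box's min-x is at 0; the table's min-x is 0; gap = 0 mm.

A is a table. B is an open box. The open box is on top of the table. The gap from the open box to the table's −x edge is 0 mm.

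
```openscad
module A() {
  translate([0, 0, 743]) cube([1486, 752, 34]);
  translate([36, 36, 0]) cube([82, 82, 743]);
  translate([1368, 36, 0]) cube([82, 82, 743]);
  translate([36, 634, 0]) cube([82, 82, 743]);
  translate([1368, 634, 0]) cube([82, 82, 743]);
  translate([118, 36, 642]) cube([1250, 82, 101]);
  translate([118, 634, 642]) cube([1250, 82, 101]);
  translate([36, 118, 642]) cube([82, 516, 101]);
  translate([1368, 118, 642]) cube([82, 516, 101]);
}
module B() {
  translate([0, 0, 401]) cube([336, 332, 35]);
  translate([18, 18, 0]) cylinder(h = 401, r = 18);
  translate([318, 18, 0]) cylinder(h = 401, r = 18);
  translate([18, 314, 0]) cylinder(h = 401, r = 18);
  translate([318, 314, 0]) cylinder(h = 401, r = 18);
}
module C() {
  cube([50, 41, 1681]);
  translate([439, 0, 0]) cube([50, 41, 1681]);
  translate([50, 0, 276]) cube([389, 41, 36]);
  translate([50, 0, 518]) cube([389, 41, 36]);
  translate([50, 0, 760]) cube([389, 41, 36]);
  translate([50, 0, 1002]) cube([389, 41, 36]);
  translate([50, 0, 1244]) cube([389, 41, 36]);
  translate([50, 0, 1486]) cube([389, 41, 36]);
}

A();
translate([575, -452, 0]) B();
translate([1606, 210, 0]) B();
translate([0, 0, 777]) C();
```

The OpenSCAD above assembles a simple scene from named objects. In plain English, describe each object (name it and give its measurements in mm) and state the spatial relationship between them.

A is a table with a 1486×752 mm rectangular top, 34 mm thick, top surface at z = 777 mm, supported by four 82×82 mm square legs, each inset 36 mm from the nearest pair of top edges, running from the floor. Four apron rails, 82 mm thick and 101 mm tall, run between adjacent legs with their top edges flush with the underside of the top and their outer faces flush with the legs' outer faces.

B is a simple wooden stool: a rectangular seat 336 mm (x) by 332 mm (y), 35 mm thick, top face at z = 436 mm, on four round legs, each 36 mm in diameter. The legs rest on z = 0, each leg's axis is inset half a diameter from the nearest pair of seat edges (so the leg's bounding box is flush with the corner).

C is a wooden ladder with two side rails of 50×41 mm section and 1681 mm height, set 489 mm apart overall. Between them run 6 rectangular rungs (41 mm deep, 36 mm thick), front faces flush with the rails' −y face. The bottom of the first rung is 276 mm above the floor and each subsequent rung is 242 mm higher than the one below.

Two stools sit around the table at the −y, +x sides. The ladder is on top of the table.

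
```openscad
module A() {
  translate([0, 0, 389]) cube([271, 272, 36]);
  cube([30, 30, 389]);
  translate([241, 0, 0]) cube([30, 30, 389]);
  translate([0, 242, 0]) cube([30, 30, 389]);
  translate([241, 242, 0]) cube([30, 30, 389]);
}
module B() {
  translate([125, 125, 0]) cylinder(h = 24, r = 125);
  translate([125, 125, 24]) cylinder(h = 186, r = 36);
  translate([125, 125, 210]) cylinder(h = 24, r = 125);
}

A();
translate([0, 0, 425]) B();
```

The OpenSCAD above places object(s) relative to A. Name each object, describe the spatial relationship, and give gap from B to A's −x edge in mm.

A is a stool. B is a spool. The spool is on top of the stool. The gap from the spool to the stool's −x edge is 0 mm.

The spool's min-x is at 0; the stool's min-x is 0; gap = 0 mm.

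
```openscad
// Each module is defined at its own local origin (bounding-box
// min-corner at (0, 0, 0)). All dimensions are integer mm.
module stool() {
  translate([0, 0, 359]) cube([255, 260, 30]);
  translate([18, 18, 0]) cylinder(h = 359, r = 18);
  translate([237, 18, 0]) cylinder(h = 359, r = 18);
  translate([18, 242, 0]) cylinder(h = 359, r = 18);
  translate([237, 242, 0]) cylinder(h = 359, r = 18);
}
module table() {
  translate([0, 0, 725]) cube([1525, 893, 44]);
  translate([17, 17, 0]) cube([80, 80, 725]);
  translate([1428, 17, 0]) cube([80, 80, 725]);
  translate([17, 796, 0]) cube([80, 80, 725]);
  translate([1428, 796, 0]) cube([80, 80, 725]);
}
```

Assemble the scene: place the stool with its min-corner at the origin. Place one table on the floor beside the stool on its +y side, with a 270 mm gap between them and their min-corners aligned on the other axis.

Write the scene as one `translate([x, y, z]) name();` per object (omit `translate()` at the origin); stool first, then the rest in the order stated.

stool();
translate([0, 530, 0]) table();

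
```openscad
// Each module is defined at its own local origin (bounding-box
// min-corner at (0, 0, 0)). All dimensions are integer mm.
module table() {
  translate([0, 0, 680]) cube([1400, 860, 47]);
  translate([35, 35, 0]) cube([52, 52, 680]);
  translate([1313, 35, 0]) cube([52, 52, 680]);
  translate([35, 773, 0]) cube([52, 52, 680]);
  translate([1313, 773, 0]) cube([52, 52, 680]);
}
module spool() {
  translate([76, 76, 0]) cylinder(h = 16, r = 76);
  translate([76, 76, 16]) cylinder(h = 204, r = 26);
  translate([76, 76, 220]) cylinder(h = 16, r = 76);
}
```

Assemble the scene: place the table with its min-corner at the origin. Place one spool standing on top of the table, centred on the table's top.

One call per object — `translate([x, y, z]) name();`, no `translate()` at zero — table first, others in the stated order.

table();
translate([624, 354, 727]) spool();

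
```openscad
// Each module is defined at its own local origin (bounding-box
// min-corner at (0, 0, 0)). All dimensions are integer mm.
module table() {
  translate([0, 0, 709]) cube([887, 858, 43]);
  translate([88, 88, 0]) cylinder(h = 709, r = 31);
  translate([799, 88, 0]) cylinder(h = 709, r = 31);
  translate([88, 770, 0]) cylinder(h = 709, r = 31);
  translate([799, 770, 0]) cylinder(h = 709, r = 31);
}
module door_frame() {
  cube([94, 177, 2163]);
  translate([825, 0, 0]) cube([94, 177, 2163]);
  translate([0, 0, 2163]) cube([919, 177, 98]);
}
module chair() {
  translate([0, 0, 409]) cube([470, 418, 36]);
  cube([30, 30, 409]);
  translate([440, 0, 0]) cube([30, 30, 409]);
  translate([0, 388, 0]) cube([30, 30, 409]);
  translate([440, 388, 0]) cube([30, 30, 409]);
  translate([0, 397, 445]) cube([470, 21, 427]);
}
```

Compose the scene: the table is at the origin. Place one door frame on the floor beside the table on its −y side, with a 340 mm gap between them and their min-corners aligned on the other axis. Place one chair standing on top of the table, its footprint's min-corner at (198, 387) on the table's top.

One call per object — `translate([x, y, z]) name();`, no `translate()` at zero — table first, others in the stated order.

table();
translate([0, -517, 0]) door_frame();
translate([198, 387, 752]) chair();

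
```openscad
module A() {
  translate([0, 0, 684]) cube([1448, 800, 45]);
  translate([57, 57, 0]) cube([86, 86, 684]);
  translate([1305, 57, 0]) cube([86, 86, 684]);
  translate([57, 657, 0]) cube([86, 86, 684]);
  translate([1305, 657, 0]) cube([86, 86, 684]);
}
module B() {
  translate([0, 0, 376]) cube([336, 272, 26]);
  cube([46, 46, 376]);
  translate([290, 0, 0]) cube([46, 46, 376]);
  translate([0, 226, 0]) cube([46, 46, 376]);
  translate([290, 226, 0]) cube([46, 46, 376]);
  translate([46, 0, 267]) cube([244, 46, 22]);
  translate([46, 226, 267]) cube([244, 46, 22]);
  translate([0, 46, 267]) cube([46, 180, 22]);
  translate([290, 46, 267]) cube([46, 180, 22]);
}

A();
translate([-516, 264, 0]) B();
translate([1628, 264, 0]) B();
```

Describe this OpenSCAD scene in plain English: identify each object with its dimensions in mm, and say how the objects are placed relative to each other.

A is a table with a 1448×800 mm rectangular top, 45 mm thick, top surface at z = 729 mm, supported by four 86×86 mm square legs, each inset 57 mm from the nearest pair of top edges, running from the floor.

B is a simple wooden stool: a rectangular seat 336 mm (x) by 272 mm (y), 26 mm thick, top face at z = 402 mm, on four square legs, each 46×46 mm in cross-section. The legs rest on z = 0, each flush with a corner of the seat. Four stretchers, 46 mm wide and 22 mm tall, connect adjacent legs with their undersides at z = 267 mm, each running between the inner faces of the legs it joins and aligned with the legs' outer faces on the other axis.

Two stools sit around the table at the −x, +x sides.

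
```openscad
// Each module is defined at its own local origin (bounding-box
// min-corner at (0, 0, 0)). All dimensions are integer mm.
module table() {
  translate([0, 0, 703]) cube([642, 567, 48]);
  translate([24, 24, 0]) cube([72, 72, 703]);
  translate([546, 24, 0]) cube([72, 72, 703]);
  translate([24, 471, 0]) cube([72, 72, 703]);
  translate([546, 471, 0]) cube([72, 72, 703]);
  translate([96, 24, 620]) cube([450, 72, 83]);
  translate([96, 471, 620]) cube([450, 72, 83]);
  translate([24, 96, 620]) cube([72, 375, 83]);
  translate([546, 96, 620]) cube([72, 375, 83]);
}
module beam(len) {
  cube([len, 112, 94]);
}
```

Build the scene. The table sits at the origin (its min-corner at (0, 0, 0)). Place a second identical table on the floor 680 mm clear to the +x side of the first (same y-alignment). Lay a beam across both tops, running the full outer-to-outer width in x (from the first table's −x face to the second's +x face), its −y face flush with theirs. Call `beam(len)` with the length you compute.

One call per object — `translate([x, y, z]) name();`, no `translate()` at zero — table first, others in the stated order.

table();
translate([1322, 0, 0]) table();
translate([0, 0, 751]) beam(1964);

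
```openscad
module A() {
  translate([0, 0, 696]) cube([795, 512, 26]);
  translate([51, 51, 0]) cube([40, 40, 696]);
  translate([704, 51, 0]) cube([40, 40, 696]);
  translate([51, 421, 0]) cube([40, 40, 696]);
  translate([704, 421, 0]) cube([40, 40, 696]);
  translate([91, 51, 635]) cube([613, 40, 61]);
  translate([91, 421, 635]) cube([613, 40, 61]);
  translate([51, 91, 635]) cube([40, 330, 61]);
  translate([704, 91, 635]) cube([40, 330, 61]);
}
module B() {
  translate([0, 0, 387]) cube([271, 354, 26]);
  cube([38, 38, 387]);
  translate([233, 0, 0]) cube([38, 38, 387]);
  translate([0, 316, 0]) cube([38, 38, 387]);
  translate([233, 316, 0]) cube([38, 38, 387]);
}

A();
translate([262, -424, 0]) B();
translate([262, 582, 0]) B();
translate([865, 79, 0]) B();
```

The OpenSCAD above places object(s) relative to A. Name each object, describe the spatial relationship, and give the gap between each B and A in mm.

A is a table. B is a stool. Three stools sit around the table at the −y, +y, +x sides. The gap between each stool and the table is 70 mm.

Each stool's nearest face is 70 mm from the table's bounding box.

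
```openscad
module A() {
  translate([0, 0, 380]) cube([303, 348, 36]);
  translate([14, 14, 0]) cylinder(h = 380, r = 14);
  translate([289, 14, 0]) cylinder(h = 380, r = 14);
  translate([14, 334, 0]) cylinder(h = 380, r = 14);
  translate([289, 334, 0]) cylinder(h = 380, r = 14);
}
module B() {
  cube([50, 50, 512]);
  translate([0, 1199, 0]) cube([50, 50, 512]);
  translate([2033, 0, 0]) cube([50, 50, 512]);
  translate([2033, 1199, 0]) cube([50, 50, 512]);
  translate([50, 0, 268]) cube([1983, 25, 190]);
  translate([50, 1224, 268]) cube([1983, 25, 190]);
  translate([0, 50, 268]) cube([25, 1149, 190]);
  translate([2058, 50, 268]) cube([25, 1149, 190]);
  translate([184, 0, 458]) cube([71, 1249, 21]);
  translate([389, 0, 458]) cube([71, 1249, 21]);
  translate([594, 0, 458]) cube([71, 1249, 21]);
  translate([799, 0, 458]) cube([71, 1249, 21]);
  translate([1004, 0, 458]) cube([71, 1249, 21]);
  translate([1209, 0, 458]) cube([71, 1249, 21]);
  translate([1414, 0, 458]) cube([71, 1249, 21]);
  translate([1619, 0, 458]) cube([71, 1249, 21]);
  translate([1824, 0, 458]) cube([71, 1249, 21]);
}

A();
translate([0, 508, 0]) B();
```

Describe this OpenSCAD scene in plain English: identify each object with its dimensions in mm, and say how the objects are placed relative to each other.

A is a four-legged stool. The seat is a 303×348×36 mm slab whose top surface is at z = 416 mm; four round legs, each 28 mm in diameter, run from the floor (z = 0) to the underside of the seat, each leg's axis is inset half a diameter from the nearest pair of seat edges (so the leg's bounding box is flush with the corner).

B is a bed frame 2083 mm long (x) by 1249 mm wide (y). Four 50×50 mm corner posts, 512 mm tall, at the corners of the footprint. Four rails of 25 mm thickness and 190 mm height run between adjacent posts with their undersides at z = 268 mm, their outer faces flush with the outside of the frame (the two x-running rails run between the posts' inner faces; the two y-running rails run between the posts' inner faces). 9 slats, each 71 mm wide (x) and 21 mm thick, lie across the top of the two x-running rails, running the full 1249 mm width of the frame in y; the slats are evenly spaced along x between the inner faces of the end posts with equal gaps (rounded down to the nearest mm) at the −x end and between each pair — any rounding remainder accumulates at the +x end.

The bed frame is on the floor beside the stool on its +y side.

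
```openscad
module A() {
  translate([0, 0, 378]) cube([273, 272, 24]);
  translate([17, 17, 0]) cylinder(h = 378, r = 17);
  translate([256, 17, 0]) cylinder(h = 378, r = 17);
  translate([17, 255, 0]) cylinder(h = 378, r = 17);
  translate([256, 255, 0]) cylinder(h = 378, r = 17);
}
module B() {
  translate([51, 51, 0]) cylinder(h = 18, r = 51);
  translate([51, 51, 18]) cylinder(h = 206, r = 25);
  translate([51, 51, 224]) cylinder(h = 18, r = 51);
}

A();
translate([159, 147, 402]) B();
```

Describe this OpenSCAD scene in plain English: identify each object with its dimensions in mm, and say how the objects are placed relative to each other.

A is a simple wooden stool: a rectangular seat 273 mm (x) by 272 mm (y), 24 mm thick, top face at z = 402 mm, on four round legs, each 34 mm in diameter. The legs rest on z = 0, each leg's axis is inset half a diameter from the nearest pair of seat edges (so the leg's bounding box is flush with the corner).

B is a spool: two coaxial disc flanges of radius 51 mm and thickness 18 mm, joined by a core cylinder of radius 25 mm and height 206 mm. The lower flange rests on z = 0 and the three cylinders share a vertical axis.

The spool is on top of the stool.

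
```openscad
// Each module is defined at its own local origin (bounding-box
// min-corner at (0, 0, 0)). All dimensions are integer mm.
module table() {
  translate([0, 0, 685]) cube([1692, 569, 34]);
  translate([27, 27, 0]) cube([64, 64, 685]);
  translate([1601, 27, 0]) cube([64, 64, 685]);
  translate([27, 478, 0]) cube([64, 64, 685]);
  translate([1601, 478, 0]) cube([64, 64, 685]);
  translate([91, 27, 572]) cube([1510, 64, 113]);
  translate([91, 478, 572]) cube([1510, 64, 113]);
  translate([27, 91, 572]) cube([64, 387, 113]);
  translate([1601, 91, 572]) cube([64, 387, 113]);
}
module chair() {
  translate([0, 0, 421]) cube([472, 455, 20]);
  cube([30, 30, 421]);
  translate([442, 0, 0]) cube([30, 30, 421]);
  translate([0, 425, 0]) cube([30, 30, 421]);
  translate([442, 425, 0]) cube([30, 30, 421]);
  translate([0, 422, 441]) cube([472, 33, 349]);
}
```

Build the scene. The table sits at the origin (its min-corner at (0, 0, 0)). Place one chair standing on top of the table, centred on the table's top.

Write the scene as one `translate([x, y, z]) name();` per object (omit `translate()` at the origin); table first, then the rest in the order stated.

table();
translate([610, 57, 719]) chair();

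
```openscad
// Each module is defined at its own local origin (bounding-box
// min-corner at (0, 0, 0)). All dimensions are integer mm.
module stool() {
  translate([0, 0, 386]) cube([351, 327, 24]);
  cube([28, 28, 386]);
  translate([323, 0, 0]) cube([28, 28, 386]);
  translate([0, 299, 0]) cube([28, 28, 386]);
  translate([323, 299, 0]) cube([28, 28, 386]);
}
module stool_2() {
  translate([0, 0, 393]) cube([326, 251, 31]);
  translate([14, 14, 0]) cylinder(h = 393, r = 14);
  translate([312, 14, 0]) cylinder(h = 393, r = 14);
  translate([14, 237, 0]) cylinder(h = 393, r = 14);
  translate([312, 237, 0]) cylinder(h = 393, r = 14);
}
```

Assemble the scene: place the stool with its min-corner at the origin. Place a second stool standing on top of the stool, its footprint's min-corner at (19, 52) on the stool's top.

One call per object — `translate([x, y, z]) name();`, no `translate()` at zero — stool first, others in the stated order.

stool();
translate([19, 52, 410]) stool_2();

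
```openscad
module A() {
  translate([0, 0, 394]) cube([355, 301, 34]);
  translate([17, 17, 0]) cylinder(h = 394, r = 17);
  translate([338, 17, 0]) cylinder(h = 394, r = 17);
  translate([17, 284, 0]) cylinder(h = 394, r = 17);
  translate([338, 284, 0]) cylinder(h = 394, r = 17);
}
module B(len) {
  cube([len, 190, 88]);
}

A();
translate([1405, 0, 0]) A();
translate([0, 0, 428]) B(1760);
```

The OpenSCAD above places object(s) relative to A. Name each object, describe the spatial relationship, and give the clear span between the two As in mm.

Second stool starts at x = 1405; first ends at x = 355; clear span = 1405 − 355 = 1050 mm.

A is a stool. B is a beam. A beam spans the tops of two stools. The clear span between the two stools is 1050 mm.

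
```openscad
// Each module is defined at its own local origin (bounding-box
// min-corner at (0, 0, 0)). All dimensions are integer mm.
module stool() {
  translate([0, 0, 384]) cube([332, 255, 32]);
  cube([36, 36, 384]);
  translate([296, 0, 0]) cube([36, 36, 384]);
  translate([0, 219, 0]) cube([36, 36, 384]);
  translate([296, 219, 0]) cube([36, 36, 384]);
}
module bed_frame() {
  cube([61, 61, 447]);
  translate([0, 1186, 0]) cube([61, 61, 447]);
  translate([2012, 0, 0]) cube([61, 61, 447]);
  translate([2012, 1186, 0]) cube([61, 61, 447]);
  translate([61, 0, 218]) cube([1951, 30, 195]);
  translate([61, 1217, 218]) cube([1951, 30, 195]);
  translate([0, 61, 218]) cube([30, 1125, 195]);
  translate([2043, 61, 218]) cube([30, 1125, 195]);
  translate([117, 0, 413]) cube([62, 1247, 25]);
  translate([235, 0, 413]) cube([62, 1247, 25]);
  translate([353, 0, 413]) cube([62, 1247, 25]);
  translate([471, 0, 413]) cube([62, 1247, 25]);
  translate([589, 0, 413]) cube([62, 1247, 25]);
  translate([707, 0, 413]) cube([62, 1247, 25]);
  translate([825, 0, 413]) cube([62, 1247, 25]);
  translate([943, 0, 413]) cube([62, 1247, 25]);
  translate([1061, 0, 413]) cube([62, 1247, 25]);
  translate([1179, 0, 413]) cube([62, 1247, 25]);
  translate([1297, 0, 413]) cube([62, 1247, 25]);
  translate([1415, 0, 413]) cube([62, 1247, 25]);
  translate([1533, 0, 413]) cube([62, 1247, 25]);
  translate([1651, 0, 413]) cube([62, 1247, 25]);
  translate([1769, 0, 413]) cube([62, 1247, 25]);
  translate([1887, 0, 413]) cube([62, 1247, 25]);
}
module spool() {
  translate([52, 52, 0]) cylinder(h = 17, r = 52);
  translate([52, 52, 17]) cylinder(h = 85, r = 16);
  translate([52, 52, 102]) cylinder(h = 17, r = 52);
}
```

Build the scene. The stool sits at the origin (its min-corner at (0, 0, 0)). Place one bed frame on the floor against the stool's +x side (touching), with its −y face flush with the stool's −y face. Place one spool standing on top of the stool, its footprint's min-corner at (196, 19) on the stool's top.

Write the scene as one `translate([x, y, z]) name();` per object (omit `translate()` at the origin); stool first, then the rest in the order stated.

stool();
translate([332, 0, 0]) bed_frame();
translate([196, 19, 416]) spool();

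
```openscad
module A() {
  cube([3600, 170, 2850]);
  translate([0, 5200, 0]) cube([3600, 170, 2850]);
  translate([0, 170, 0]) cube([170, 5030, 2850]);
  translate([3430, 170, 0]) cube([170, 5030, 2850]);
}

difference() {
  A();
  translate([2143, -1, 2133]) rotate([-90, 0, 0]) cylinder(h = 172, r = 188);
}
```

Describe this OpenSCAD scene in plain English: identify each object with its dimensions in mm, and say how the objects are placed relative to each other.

A is the wall frame of a small rectangular building: four walls, each 2850 mm tall and 170 mm thick, enclosing a footprint 3600 mm (x) by 5370 mm (y) outside-to-outside, with no floor or roof. The front and back walls (the −y and +y sides) span the full width; the two side walls fit between them.

The house frame has a circular hole of radius 188 mm through its front wall, centred at (x = 2143, z = 2133).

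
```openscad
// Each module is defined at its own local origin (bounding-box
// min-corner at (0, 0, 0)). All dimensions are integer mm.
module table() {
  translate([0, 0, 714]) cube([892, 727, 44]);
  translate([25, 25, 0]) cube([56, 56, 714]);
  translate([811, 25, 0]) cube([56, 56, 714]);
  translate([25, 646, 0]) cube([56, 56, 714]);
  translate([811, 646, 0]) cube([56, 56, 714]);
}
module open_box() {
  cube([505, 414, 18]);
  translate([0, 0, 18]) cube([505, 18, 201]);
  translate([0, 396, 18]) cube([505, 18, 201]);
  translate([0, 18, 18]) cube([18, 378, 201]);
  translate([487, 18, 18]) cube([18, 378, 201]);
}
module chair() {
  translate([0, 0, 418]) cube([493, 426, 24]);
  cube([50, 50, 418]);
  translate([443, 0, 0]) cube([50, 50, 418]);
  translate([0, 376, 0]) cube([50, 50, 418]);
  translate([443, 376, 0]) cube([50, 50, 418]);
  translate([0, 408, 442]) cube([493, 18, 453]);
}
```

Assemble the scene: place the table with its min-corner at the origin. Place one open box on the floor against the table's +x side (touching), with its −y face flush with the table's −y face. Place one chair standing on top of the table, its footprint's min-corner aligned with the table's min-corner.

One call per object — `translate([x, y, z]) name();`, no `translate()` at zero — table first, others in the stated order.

table();
translate([892, 0, 0]) open_box();
translate([0, 0, 758]) chair();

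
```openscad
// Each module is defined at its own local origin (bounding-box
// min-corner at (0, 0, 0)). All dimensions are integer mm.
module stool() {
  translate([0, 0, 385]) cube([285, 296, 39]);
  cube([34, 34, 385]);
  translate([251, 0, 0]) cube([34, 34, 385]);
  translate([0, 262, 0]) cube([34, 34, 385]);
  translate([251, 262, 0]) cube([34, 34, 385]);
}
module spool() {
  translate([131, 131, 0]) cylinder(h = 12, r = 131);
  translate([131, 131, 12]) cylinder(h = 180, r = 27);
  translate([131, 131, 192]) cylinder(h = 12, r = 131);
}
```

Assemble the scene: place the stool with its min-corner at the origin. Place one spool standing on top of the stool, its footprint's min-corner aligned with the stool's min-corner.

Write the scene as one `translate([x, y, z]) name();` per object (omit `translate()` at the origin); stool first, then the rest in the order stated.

stool();
translate([0, 0, 424]) spool();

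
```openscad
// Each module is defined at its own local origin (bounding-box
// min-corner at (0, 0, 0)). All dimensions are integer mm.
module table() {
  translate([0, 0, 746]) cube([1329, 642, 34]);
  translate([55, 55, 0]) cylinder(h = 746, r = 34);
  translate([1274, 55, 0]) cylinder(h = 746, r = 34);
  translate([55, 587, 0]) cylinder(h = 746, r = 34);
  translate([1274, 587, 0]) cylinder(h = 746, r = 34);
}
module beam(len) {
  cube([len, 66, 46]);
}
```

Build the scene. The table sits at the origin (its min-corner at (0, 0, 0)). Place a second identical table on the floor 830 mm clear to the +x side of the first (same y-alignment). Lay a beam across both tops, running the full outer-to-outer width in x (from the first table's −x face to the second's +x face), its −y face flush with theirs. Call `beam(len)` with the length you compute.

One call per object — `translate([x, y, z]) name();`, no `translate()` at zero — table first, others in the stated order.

table();
translate([2159, 0, 0]) table();
translate([0, 0, 780]) beam(3488);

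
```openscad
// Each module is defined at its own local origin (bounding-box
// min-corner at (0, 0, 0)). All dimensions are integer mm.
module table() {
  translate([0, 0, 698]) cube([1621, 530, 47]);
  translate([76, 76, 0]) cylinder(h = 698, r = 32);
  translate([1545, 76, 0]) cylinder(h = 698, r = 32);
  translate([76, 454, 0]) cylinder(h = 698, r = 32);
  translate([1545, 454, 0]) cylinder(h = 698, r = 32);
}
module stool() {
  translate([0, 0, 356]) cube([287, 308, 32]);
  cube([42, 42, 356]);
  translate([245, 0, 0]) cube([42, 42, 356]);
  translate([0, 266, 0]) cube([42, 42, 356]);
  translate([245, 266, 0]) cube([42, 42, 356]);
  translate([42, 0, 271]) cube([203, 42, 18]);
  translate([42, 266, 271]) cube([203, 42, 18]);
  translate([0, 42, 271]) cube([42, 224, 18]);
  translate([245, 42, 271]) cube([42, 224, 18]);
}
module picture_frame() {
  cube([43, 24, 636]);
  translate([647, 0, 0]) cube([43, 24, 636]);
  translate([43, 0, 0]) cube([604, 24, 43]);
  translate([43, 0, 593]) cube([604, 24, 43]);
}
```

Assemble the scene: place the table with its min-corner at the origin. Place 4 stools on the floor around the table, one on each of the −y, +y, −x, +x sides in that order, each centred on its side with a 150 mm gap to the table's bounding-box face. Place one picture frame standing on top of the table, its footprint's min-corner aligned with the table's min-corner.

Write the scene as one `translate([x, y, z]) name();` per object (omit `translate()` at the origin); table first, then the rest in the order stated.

table();
translate([667, -458, 0]) stool();
translate([667, 680, 0]) stool();
translate([-437, 111, 0]) stool();
translate([1771, 111, 0]) stool();
translate([0, 0, 745]) picture_frame();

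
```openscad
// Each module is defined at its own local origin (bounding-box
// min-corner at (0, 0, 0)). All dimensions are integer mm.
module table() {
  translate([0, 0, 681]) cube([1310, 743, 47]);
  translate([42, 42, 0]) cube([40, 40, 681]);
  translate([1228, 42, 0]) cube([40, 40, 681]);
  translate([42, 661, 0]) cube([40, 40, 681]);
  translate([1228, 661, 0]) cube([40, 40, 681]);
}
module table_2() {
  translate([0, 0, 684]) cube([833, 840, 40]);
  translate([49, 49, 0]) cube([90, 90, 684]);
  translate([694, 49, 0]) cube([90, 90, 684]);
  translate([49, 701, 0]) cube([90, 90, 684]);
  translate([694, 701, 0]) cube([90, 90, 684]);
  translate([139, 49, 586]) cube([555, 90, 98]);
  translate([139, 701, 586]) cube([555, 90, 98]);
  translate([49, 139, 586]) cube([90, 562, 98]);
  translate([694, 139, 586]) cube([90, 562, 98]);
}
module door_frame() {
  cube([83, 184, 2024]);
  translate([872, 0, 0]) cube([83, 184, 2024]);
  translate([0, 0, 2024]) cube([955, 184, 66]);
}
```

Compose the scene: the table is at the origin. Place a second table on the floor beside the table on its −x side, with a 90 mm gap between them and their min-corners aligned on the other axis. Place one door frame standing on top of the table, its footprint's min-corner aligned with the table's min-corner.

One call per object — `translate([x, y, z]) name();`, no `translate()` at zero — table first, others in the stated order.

table();
translate([-923, 0, 0]) table_2();
translate([0, 0, 728]) door_frame();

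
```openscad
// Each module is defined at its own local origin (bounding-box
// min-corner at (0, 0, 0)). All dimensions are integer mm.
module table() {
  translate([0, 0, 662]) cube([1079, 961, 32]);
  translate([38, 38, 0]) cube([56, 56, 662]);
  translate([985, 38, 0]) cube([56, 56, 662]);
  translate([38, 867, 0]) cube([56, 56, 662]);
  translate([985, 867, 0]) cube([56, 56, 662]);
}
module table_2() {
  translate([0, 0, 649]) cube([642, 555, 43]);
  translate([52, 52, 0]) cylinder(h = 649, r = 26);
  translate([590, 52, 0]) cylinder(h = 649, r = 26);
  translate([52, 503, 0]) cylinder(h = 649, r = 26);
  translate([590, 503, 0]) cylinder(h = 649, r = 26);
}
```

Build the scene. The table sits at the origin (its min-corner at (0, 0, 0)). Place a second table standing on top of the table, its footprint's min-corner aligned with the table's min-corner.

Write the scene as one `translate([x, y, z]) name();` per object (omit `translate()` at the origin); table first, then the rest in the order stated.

table();
translate([0, 0, 694]) table_2();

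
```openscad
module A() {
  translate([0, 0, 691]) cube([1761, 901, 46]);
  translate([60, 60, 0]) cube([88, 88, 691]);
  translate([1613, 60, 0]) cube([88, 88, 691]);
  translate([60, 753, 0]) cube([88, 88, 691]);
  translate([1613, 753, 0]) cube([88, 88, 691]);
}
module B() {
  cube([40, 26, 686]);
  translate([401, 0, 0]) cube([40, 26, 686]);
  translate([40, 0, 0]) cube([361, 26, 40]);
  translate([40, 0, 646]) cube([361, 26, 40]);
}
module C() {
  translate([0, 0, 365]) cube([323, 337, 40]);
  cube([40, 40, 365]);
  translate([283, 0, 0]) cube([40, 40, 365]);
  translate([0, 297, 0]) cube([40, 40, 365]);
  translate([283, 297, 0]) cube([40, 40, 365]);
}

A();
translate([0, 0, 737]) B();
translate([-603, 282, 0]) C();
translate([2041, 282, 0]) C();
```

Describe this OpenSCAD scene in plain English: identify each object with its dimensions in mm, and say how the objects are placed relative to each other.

A is a table: top 1761 mm (x) × 901 mm (y), 46 mm thick, upper face at z = 737 mm, on four 88×88 mm square legs, each inset 60 mm from the nearest pair of top edges, running from z = 0 to the bottom of the top.

B is a picture frame with a 361×606 mm rectangular opening (x by z) and a uniform 40 mm border on every side. Frame depth is 26 mm along y. It is built from two vertical stiles running the full outside height and two horizontal rails spanning the gap between the stiles.

C is a four-legged stool. The seat is a 323×337×40 mm slab whose top surface is at z = 405 mm; four square legs, each 40×40 mm in cross-section, run from the floor (z = 0) to the underside of the seat, each flush with a corner of the seat.

The picture frame is on top of the table. Two stools sit around the table at the −x, +x sides.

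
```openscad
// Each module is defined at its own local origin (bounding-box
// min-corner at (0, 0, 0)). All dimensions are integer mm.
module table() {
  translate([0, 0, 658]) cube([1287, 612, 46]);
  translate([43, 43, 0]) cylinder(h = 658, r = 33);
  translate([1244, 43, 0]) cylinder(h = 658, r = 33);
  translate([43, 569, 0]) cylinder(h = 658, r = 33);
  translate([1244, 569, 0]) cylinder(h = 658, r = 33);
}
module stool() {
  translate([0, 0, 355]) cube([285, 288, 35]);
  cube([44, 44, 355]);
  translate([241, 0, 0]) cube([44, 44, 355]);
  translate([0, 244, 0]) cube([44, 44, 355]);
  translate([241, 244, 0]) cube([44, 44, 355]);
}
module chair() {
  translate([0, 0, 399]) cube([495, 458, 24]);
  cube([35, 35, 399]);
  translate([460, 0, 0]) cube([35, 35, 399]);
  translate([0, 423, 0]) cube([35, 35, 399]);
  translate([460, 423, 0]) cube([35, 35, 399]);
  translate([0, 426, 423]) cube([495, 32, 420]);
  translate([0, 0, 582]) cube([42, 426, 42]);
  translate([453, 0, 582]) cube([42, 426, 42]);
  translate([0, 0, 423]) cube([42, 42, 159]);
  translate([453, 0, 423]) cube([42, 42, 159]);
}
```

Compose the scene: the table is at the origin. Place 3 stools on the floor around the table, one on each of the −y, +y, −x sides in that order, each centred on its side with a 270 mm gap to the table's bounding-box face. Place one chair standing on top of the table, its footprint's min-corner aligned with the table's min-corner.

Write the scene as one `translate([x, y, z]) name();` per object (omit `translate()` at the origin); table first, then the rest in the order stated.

table();
translate([501, -558, 0]) stool();
translate([501, 882, 0]) stool();
translate([-555, 162, 0]) stool();
translate([0, 0, 704]) chair();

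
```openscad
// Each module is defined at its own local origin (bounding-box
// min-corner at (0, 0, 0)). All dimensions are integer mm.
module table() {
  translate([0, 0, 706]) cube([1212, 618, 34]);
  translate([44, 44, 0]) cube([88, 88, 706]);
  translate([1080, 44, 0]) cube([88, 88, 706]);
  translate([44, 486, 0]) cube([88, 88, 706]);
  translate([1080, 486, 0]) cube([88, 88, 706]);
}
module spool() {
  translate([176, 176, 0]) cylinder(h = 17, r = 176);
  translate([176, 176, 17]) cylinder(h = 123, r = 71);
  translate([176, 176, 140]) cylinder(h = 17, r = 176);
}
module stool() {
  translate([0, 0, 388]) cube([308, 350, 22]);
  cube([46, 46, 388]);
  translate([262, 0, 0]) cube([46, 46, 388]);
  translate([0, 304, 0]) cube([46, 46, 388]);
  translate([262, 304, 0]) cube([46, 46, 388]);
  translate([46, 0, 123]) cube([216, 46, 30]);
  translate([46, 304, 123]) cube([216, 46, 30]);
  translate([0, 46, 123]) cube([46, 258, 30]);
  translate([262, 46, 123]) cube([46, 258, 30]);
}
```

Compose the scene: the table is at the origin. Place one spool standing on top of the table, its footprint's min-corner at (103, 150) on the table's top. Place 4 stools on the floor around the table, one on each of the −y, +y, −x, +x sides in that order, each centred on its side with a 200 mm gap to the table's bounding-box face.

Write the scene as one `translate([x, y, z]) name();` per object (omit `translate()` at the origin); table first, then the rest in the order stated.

table();
translate([103, 150, 740]) spool();
translate([452, -550, 0]) stool();
translate([452, 818, 0]) stool();
translate([-508, 134, 0]) stool();
translate([1412, 134, 0]) stool();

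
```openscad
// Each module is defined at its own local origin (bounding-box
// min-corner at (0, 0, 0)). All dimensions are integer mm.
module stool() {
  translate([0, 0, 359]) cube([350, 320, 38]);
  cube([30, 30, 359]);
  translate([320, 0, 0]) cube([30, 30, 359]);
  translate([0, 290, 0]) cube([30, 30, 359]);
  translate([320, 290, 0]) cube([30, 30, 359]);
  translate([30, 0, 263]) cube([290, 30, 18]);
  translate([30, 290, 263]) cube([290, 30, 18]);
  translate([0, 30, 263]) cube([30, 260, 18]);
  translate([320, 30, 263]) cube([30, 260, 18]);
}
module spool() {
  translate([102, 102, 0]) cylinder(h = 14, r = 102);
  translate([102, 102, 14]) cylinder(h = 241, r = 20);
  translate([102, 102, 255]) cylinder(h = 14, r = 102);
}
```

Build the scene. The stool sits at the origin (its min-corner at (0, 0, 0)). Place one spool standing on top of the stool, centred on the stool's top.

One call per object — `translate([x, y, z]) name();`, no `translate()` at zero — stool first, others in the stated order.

stool();
translate([73, 58, 397]) spool();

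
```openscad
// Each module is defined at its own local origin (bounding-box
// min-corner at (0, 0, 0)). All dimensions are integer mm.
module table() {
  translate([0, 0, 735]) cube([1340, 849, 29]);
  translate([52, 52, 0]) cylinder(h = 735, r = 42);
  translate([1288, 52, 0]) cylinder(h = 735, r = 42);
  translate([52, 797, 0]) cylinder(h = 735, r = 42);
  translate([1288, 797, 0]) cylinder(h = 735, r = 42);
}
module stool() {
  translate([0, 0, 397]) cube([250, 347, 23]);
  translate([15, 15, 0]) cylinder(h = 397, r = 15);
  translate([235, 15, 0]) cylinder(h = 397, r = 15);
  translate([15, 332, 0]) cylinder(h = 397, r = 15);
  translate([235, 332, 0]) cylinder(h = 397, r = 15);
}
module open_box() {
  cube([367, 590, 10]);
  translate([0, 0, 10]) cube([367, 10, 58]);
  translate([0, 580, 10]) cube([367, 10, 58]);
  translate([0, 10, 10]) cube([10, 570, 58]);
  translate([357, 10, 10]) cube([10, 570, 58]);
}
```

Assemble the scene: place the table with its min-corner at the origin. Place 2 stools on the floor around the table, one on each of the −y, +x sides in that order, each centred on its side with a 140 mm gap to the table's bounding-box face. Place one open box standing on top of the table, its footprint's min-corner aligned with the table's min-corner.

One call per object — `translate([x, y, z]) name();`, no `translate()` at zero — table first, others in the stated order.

table();
translate([545, -487, 0]) stool();
translate([1480, 251, 0]) stool();
translate([0, 0, 764]) open_box();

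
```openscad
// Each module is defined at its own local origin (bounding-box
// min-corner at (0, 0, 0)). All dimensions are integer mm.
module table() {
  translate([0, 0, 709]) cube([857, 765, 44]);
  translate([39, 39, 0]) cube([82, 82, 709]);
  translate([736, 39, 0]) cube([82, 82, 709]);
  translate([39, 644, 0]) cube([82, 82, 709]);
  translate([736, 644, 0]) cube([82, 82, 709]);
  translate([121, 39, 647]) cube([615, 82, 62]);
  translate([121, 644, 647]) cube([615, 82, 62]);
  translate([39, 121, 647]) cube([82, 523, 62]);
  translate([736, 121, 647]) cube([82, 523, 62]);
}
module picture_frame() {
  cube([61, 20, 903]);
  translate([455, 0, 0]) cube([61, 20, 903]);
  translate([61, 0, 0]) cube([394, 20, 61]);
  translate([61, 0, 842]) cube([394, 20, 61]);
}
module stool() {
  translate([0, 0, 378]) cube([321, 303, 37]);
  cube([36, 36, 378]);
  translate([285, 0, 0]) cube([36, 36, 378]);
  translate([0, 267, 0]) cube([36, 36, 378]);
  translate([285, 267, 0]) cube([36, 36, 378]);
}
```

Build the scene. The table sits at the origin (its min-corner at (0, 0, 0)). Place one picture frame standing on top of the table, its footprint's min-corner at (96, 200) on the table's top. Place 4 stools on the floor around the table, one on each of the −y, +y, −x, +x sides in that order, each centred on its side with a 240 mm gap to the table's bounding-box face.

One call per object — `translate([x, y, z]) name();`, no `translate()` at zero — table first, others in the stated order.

table();
translate([96, 200, 753]) picture_frame();
translate([268, -543, 0]) stool();
translate([268, 1005, 0]) stool();
translate([-561, 231, 0]) stool();
translate([1097, 231, 0]) stool();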